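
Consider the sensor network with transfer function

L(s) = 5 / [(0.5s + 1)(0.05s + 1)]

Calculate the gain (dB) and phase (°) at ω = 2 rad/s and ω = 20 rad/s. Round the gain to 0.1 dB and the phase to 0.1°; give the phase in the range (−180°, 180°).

At ω = 2 rad/s:
pole (1 + j2·0.5) = 1 + j1 → |·| ≈ 1.4142, ∠ ≈ 45.00°
pole (1 + j2·0.05) = 1 + j0.1 → |·| ≈ 1.005, ∠ ≈ 5.71°
|L| = 5 · 1 / (1.4142 · 1.005) ≈ 3.518
Gain = 20 log₁₀(3.518) ≈ 10.93 dB
∠L = (0°) − (45.00° + 5.71°) = -50.71°

At ω = 20 rad/s:
pole (1 + j20·0.5) = 1 + j10 → |·| ≈ 10.05, ∠ ≈ 84.29°
pole (1 + j20·0.05) = 1 + j1 → |·| ≈ 1.4142, ∠ ≈ 45.00°
|L| = 5 · 1 / (10.05 · 1.4142) ≈ 0.3518
Gain = 20 log₁₀(0.3518) ≈ -9.07 dB
∠L = (0°) − (84.29° + 45.00°) = -129.29°

ω = 2: 10.9 dB, -50.7°; ω = 20: -9.1 dB, -129.3°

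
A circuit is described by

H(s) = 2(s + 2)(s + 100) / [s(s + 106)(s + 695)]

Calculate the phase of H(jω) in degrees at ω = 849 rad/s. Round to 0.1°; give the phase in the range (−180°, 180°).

At s = jω = j849:
zero (s+2): 2 + j849 → |·| = √(2²+849²) = √720805 ≈ 849, ∠ = arctan(849/2) ≈ 89.87°
zero (s+100): 100 + j849 → |·| = √(100²+849²) = √730801 ≈ 854.87, ∠ = arctan(849/100) ≈ 83.28°
pole (s+106): 106 + j849 → |·| = √(106²+849²) = √732037 ≈ 855.59, ∠ = arctan(849/106) ≈ 82.88°
pole (s+695): 695 + j849 → |·| = √(695²+849²) = √1203826 ≈ 1097.2, ∠ = arctan(849/695) ≈ 50.70°
pole at origin: |s| = 849, ∠ = 90.00° (in denominator)
∠H = 173.15° − 223.58° = -50.43°

-50.4°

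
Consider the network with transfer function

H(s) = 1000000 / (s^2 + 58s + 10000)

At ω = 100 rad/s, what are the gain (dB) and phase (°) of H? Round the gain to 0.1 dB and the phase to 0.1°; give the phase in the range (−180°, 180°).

44.7 dB, -90.0°

At s = jω = j100:
quadratic: (j100)² + 58·j100 + 10000 = 0 + j5800 → |·| ≈ 5800, ∠ ≈ 90.00°
|H| = 1000000 / 5800 ≈ 172.41
Gain = 20 log₁₀(172.41) ≈ 44.73 dB
∠H = 0.00° − 90.00° = -90.00°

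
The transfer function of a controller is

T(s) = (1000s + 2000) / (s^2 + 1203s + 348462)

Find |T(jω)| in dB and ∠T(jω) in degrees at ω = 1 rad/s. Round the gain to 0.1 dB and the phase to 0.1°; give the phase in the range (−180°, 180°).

Substitute s = j1:
Numerator: 1000(j1) + 2000 = 2000 + j1000
Denominator: (j1)^2 + 1203(j1) + 348462 = 348461 + j1203
|N| = √(2000² + 1000²) ≈ 2236.1, ∠N ≈ 26.57°
|D| = √(348461² + 1203²) ≈ 3.4846e+05, ∠D ≈ 0.20°
|T| = 2236.1 / 3.4846e+05 ≈ 0.0064171
Gain = 20 log₁₀(0.0064171) ≈ -43.85 dB
∠T = 26.57° − 0.20° = 26.37°

-43.9 dB, 26.4°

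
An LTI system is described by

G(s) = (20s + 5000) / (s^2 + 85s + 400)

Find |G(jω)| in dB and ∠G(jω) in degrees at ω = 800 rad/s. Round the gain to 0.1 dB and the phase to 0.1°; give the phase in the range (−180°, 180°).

Substitute s = j800:
Numerator: 20(j800) + 5000 = 5000 + j16000
Denominator: (j800)^2 + 85(j800) + 400 = -639600 + j68000
|N| = √(5000² + 16000²) ≈ 16763, ∠N ≈ 72.65°
|D| = √(639600² + 68000²) ≈ 6.432e+05, ∠D ≈ 173.93°
|G| = 16763 / 6.432e+05 ≈ 0.026062
Gain = 20 log₁₀(0.026062) ≈ -31.68 dB
∠G = 72.65° − 173.93° = -101.28°

-31.7 dB, -101.3°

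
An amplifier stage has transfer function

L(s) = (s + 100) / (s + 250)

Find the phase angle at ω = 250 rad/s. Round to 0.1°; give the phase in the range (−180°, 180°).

At s = jω = j250:
zero (s+100): 100 + j250 → |·| = √(100²+250²) = √72500 ≈ 269.26, ∠ = arctan(250/100) ≈ 68.20°
pole (s+250): 250 + j250 → |·| = √(250²+250²) = √125000 ≈ 353.55, ∠ = arctan(250/250) ≈ 45.00°
∠L = 68.20° − 45.00° = 23.20°

23.2°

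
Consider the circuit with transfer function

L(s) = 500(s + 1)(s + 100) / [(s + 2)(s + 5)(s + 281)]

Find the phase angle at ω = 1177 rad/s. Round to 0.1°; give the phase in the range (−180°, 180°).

At s = jω = j1177:
zero (s+1): 1 + j1177 → |·| = √(1²+1177²) = √1385330 ≈ 1177, ∠ = arctan(1177/1) ≈ 89.95°
zero (s+100): 100 + j1177 → |·| = √(100²+1177²) = √1395329 ≈ 1181.2, ∠ = arctan(1177/100) ≈ 85.14°
pole (s+2): 2 + j1177 → |·| = √(2²+1177²) = √1385333 ≈ 1177, ∠ = arctan(1177/2) ≈ 89.90°
pole (s+5): 5 + j1177 → |·| = √(5²+1177²) = √1385354 ≈ 1177, ∠ = arctan(1177/5) ≈ 89.76°
pole (s+281): 281 + j1177 → |·| = √(281²+1177²) = √1464290 ≈ 1210.1, ∠ = arctan(1177/281) ≈ 76.57°
∠L = 175.09° − 256.23° = -81.14°

-81.1°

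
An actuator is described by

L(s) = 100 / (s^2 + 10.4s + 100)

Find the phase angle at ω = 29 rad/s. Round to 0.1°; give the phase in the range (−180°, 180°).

At s = jω = j29:
quadratic: (j29)² + 10.4·j29 + 100 = -741 + j301.6 → |·| ≈ 800.03, ∠ ≈ 157.85°
∠L = 0.00° − 157.85° = -157.85°

-157.9°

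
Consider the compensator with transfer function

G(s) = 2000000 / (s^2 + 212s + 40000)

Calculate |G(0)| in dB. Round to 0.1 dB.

G(0) = 2000000 / 40000 = 50
20 log₁₀(50) ≈ 33.98 dB

34.0 dB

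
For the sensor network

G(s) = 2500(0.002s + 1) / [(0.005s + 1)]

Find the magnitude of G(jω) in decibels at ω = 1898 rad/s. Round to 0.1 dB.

At ω = 1898 rad/s:
zero (1 + j1898·0.002) = 1 + j3.796 → |·| ≈ 3.9255, ∠ ≈ 75.24°
pole (1 + j1898·0.005) = 1 + j9.49 → |·| ≈ 9.5425, ∠ ≈ 83.98°
|G| = 2500 · 3.9255 / (9.5425) ≈ 1028.4
Gain = 20 log₁₀(1028.4) ≈ 60.24 dB

60.2 dB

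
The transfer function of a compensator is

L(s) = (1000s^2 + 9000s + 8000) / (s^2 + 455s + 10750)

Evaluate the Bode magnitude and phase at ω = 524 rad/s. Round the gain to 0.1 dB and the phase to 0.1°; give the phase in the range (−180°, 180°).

Substitute s = j524:
Numerator: 1000(j524)^2 + 9000(j524) + 8000 = -274568000 + j4716000
Denominator: (j524)^2 + 455(j524) + 10750 = -263826 + j238420
|N| = √(274568000² + 4716000²) ≈ 2.7461e+08, ∠N ≈ 179.02°
|D| = √(263826² + 238420²) ≈ 3.556e+05, ∠D ≈ 137.90°
|L| = 2.7461e+08 / 3.556e+05 ≈ 772.24
Gain = 20 log₁₀(772.24) ≈ 57.76 dB
∠L = 179.02° − 137.90° = 41.12°

57.8 dB, 41.1°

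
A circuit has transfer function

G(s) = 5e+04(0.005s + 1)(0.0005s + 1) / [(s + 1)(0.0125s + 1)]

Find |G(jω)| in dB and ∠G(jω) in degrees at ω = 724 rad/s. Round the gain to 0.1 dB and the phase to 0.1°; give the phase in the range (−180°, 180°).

At ω = 724 rad/s:
zero (1 + j724·0.005) = 1 + j3.62 → |·| ≈ 3.7556, ∠ ≈ 74.56°
zero (1 + j724·0.0005) = 1 + j0.362 → |·| ≈ 1.0635, ∠ ≈ 19.90°
pole (1 + j724·1) = 1 + j724 → |·| ≈ 724, ∠ ≈ 89.92°
pole (1 + j724·0.0125) = 1 + j9.05 → |·| ≈ 9.1051, ∠ ≈ 83.69°
|G| = 5e+04 · 3.7556 · 1.0635 / (724 · 9.1051) ≈ 30.294
Gain = 20 log₁₀(30.294) ≈ 29.63 dB
∠G = (74.56° + 19.90°) − (89.92° + 83.69°) = -79.15°

29.6 dB, -79.2°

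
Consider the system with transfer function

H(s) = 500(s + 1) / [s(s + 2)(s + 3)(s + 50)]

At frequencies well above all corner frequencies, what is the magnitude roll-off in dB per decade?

-60 dB/decade

Each pole contributes −20 dB/decade at high frequency; each zero contributes +20 dB/decade.
Net: 1 zero(s) − 4 pole(s) → -60 dB/decade.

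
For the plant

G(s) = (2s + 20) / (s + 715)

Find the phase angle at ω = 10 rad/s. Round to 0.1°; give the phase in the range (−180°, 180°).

44.2°

Substitute s = j10:
Numerator: 2(j10) + 20 = 20 + j20
Denominator: (j10) + 715 = 715 + j10
|N| = √(20² + 20²) ≈ 28.284, ∠N ≈ 45.00°
|D| = √(715² + 10²) ≈ 715.07, ∠D ≈ 0.80°
∠G = 45.00° − 0.80° = 44.20°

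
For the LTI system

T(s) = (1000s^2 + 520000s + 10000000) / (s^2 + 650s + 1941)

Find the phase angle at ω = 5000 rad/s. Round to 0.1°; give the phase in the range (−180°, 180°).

1.5°

Substitute s = j5000:
Numerator: 1000(j5000)^2 + 520000(j5000) + 10000000 = -24990000000 + j2600000000
Denominator: (j5000)^2 + 650(j5000) + 1941 = -24998059 + j3250000
|N| = √(24990000000² + 2600000000²) ≈ 2.5125e+10, ∠N ≈ 174.06°
|D| = √(24998059² + 3250000²) ≈ 2.5208e+07, ∠D ≈ 172.59°
∠T = 174.06° − 172.59° = 1.47°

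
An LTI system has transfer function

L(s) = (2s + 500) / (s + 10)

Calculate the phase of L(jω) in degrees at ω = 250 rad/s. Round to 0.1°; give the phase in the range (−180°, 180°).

-42.7°

Substitute s = j250:
Numerator: 2(j250) + 500 = 500 + j500
Denominator: (j250) + 10 = 10 + j250
|N| = √(500² + 500²) ≈ 707.11, ∠N ≈ 45.00°
|D| = √(10² + 250²) ≈ 250.2, ∠D ≈ 87.71°
∠L = 45.00° − 87.71° = -42.71°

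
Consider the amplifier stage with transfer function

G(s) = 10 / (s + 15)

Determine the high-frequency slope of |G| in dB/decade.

-20 dB/decade

Each pole contributes −20 dB/decade at high frequency; each zero contributes +20 dB/decade.
Net: 0 zero(s) − 1 pole(s) → -20 dB/decade.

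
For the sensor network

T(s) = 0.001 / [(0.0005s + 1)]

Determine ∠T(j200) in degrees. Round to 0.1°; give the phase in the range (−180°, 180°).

-5.7°

At ω = 200 rad/s:
pole (1 + j200·0.0005) = 1 + j0.1 → |·| ≈ 1.005, ∠ ≈ 5.71°
∠T = (0°) − (5.71°) = -5.71°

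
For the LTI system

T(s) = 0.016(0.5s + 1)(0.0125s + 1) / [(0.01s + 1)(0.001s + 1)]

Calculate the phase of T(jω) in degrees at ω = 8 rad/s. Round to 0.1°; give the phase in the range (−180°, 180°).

At ω = 8 rad/s:
zero (1 + j8·0.5) = 1 + j4 → |·| ≈ 4.1231, ∠ ≈ 75.96°
zero (1 + j8·0.0125) = 1 + j0.1 → |·| ≈ 1.005, ∠ ≈ 5.71°
pole (1 + j8·0.01) = 1 + j0.08 → |·| ≈ 1.0032, ∠ ≈ 4.57°
pole (1 + j8·0.001) = 1 + j0.008 → |·| ≈ 1, ∠ ≈ 0.46°
∠T = (75.96° + 5.71°) − (4.57° + 0.46°) = 76.64°

76.6°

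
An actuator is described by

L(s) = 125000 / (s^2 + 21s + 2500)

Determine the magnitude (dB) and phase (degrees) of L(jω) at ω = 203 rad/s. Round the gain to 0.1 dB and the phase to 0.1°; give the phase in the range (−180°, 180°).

10.1 dB, -173.7°

At s = jω = j203:
quadratic: (j203)² + 21·j203 + 2500 = -38709 + j4263 → |·| ≈ 38943, ∠ ≈ 173.72°
|L| = 125000 / 38943 ≈ 3.2098
Gain = 20 log₁₀(3.2098) ≈ 10.13 dB
∠L = 0.00° − 173.72° = -173.72°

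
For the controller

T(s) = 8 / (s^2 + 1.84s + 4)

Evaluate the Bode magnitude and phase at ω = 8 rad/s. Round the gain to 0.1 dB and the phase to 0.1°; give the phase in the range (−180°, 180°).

-17.8 dB, -166.2°

At s = jω = j8:
quadratic: (j8)² + 1.84·j8 + 4 = -60 + j14.72 → |·| ≈ 61.779, ∠ ≈ 166.22°
|T| = 8 / 61.779 ≈ 0.12949
Gain = 20 log₁₀(0.12949) ≈ -17.76 dB
∠T = 0.00° − 166.22° = -166.22°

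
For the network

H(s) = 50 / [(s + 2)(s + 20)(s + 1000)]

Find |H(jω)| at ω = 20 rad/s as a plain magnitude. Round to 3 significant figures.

8.79e-05

At s = jω = j20:
pole (s+2): 2 + j20 → |·| = √(2²+20²) = √404 ≈ 20.1, ∠ = arctan(20/2) ≈ 84.29°
pole (s+20): 20 + j20 → |·| = √(20²+20²) = √800 ≈ 28.284, ∠ = arctan(20/20) ≈ 45.00°
pole (s+1000): 1000 + j20 → |·| = √(1000²+20²) = √1000400 ≈ 1000.2, ∠ = arctan(20/1000) ≈ 1.15°
|H| = 50 / 5.6862e+05 ≈ 8.7932e-05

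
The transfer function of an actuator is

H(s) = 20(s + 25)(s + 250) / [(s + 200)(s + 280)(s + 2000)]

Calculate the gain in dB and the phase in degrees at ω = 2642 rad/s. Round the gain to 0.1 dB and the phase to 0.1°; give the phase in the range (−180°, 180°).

At s = jω = j2642:
zero (s+25): 25 + j2642 → |·| = √(25²+2642²) = √6980789 ≈ 2642.1, ∠ = arctan(2642/25) ≈ 89.46°
zero (s+250): 250 + j2642 → |·| = √(250²+2642²) = √7042664 ≈ 2653.8, ∠ = arctan(2642/250) ≈ 84.59°
pole (s+200): 200 + j2642 → |·| = √(200²+2642²) = √7020164 ≈ 2649.6, ∠ = arctan(2642/200) ≈ 85.67°
pole (s+280): 280 + j2642 → |·| = √(280²+2642²) = √7058564 ≈ 2656.8, ∠ = arctan(2642/280) ≈ 83.95°
pole (s+2000): 2000 + j2642 → |·| = √(2000²+2642²) = √10980164 ≈ 3313.6, ∠ = arctan(2642/2000) ≈ 52.87°
|H| = 20 · 7.0116e+06 / 2.3326e+10 ≈ 0.0060118
Gain = 20 log₁₀(0.0060118) ≈ -44.42 dB
∠H = 174.05° − 222.49° = -48.44°

-44.4 dB, -48.4°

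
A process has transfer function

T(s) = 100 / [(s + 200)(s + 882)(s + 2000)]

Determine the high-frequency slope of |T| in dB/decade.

Each pole contributes −20 dB/decade at high frequency; each zero contributes +20 dB/decade.
Net: 0 zero(s) − 3 pole(s) → -60 dB/decade.

-60 dB/decade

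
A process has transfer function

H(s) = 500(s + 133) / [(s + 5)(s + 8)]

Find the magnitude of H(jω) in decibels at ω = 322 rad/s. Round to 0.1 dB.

At s = jω = j322:
zero (s+133): 133 + j322 → |·| = √(133²+322²) = √121373 ≈ 348.39, ∠ = arctan(322/133) ≈ 67.56°
pole (s+5): 5 + j322 → |·| = √(5²+322²) = √103709 ≈ 322.04, ∠ = arctan(322/5) ≈ 89.11°
pole (s+8): 8 + j322 → |·| = √(8²+322²) = √103748 ≈ 322.1, ∠ = arctan(322/8) ≈ 88.58°
|H| = 500 · 348.39 / 1.0373e+05 ≈ 1.6793
Gain = 20 log₁₀(1.6793) ≈ 4.50 dB

4.5 dB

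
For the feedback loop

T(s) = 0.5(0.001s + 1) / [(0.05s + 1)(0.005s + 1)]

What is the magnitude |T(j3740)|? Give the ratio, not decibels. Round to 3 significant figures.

At ω = 3740 rad/s:
zero (1 + j3740·0.001) = 1 + j3.74 → |·| ≈ 3.8714, ∠ ≈ 75.03°
pole (1 + j3740·0.05) = 1 + j187 → |·| ≈ 187, ∠ ≈ 89.69°
pole (1 + j3740·0.005) = 1 + j18.7 → |·| ≈ 18.727, ∠ ≈ 86.94°
|T| = 0.5 · 3.8714 / (187 · 18.727) ≈ 0.00055275

0.000553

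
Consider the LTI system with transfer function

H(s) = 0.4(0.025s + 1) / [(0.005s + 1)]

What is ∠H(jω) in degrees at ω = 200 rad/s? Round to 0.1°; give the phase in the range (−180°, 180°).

At ω = 200 rad/s:
zero (1 + j200·0.025) = 1 + j5 → |·| ≈ 5.099, ∠ ≈ 78.69°
pole (1 + j200·0.005) = 1 + j1 → |·| ≈ 1.4142, ∠ ≈ 45.00°
∠H = (78.69°) − (45.00°) = 33.69°

33.7°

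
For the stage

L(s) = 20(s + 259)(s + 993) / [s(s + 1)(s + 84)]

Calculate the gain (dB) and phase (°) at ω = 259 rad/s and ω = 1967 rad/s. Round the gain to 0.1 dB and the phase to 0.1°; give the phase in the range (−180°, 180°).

ω = 259: -7.7 dB, 167.8°; ω = 1967: -38.8 dB, -121.8°

At s = jω = j259:
zero (s+259): 259 + j259 → |·| = √(259²+259²) = √134162 ≈ 366.28, ∠ = arctan(259/259) ≈ 45.00°
zero (s+993): 993 + j259 → |·| = √(993²+259²) = √1053130 ≈ 1026.2, ∠ = arctan(259/993) ≈ 14.62°
pole (s+1): 1 + j259 → |·| = √(1²+259²) = √67082 ≈ 259, ∠ = arctan(259/1) ≈ 89.78°
pole (s+84): 84 + j259 → |·| = √(84²+259²) = √74137 ≈ 272.28, ∠ = arctan(259/84) ≈ 72.03°
pole at origin: |s| = 259, ∠ = 90.00° (in denominator)
|L| = 20 · 3.7588e+05 / 1.8265e+07 ≈ 0.41158
Gain = 20 log₁₀(0.41158) ≈ -7.71 dB
∠L = 59.62° − 251.81° = -192.19° ≡ 167.81° (principal value)

At s = jω = j1967:
zero (s+259): 259 + j1967 → |·| = √(259²+1967²) = √3936170 ≈ 1984, ∠ = arctan(1967/259) ≈ 82.50°
zero (s+993): 993 + j1967 → |·| = √(993²+1967²) = √4855138 ≈ 2203.4, ∠ = arctan(1967/993) ≈ 63.21°
pole (s+1): 1 + j1967 → |·| = √(1²+1967²) = √3869090 ≈ 1967, ∠ = arctan(1967/1) ≈ 89.97°
pole (s+84): 84 + j1967 → |·| = √(84²+1967²) = √3876145 ≈ 1968.8, ∠ = arctan(1967/84) ≈ 87.55°
pole at origin: |s| = 1967, ∠ = 90.00° (in denominator)
|L| = 20 · 4.3715e+06 / 7.6175e+09 ≈ 0.011478
Gain = 20 log₁₀(0.011478) ≈ -38.80 dB
∠L = 145.71° − 267.52° = -121.81°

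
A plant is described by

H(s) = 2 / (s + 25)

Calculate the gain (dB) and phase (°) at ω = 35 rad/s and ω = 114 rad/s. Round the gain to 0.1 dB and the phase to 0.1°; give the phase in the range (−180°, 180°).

ω = 35: -26.7 dB, -54.5°; ω = 114: -35.3 dB, -77.6°

At s = jω = j35:
pole (s+25): 25 + j35 → |·| = √(25²+35²) = √1850 ≈ 43.012, ∠ = arctan(35/25) ≈ 54.46°
|H| = 2 / 43.012 ≈ 0.046499
Gain = 20 log₁₀(0.046499) ≈ -26.65 dB
∠H = 0.00° − 54.46° = -54.46°

At s = jω = j114:
pole (s+25): 25 + j114 → |·| = √(25²+114²) = √13621 ≈ 116.71, ∠ = arctan(114/25) ≈ 77.63°
|H| = 2 / 116.71 ≈ 0.017136
Gain = 20 log₁₀(0.017136) ≈ -35.32 dB
∠H = 0.00° − 77.63° = -77.63°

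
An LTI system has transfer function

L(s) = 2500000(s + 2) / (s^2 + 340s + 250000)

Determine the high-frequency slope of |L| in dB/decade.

Each pole contributes −20 dB/decade at high frequency; each zero contributes +20 dB/decade.
Net: 1 zero(s) − 2 pole(s) → -20 dB/decade.

-20 dB/decade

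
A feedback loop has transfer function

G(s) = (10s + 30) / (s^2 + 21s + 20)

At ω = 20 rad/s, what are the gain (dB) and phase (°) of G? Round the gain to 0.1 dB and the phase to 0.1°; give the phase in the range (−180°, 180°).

Substitute s = j20:
Numerator: 10(j20) + 30 = 30 + j200
Denominator: (j20)^2 + 21(j20) + 20 = -380 + j420
|N| = √(30² + 200²) ≈ 202.24, ∠N ≈ 81.47°
|D| = √(380² + 420²) ≈ 566.39, ∠D ≈ 132.14°
|G| = 202.24 / 566.39 ≈ 0.35707
Gain = 20 log₁₀(0.35707) ≈ -8.94 dB
∠G = 81.47° − 132.14° = -50.67°

-8.9 dB, -50.7°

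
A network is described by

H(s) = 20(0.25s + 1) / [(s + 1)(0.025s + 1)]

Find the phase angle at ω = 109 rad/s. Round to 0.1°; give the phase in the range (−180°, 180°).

At ω = 109 rad/s:
zero (1 + j109·0.25) = 1 + j27.25 → |·| ≈ 27.268, ∠ ≈ 87.90°
pole (1 + j109·1) = 1 + j109 → |·| ≈ 109, ∠ ≈ 89.47°
pole (1 + j109·0.025) = 1 + j2.725 → |·| ≈ 2.9027, ∠ ≈ 69.85°
∠H = (87.90°) − (89.47° + 69.85°) = -71.42°

-71.4°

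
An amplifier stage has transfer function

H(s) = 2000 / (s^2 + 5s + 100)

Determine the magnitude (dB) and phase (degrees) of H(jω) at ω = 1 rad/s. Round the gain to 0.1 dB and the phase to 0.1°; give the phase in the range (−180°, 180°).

26.1 dB, -2.9°

At s = jω = j1:
quadratic: (j1)² + 5·j1 + 100 = 99 + j5 → |·| ≈ 99.126, ∠ ≈ 2.89°
|H| = 2000 / 99.126 ≈ 20.176
Gain = 20 log₁₀(20.176) ≈ 26.10 dB
∠H = 0.00° − 2.89° = -2.89°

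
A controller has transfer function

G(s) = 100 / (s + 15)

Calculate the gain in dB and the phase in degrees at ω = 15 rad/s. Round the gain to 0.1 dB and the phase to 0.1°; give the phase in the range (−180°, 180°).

13.5 dB, -45.0°

Substitute s = j15:
Numerator: 100 = 100 + j0
Denominator: (j15) + 15 = 15 + j15
|N| = √(100² + 0²) ≈ 100, ∠N ≈ 0.00°
|D| = √(15² + 15²) ≈ 21.213, ∠D ≈ 45.00°
|G| = 100 / 21.213 ≈ 4.7141
Gain = 20 log₁₀(4.7141) ≈ 13.47 dB
∠G = 0.00° − 45.00° = -45.00°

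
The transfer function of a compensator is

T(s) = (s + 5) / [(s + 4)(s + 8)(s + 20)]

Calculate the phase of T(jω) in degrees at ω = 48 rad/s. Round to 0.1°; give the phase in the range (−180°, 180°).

-149.1°

At s = jω = j48:
zero (s+5): 5 + j48 → |·| = √(5²+48²) = √2329 ≈ 48.26, ∠ = arctan(48/5) ≈ 84.05°
pole (s+4): 4 + j48 → |·| = √(4²+48²) = √2320 ≈ 48.166, ∠ = arctan(48/4) ≈ 85.24°
pole (s+8): 8 + j48 → |·| = √(8²+48²) = √2368 ≈ 48.662, ∠ = arctan(48/8) ≈ 80.54°
pole (s+20): 20 + j48 → |·| = √(20²+48²) = √2704 ≈ 52, ∠ = arctan(48/20) ≈ 67.38°
∠T = 84.05° − 233.16° = -149.11°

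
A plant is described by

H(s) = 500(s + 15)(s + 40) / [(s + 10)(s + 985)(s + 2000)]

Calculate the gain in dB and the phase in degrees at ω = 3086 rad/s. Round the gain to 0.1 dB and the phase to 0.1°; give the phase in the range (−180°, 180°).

At s = jω = j3086:
zero (s+15): 15 + j3086 → |·| = √(15²+3086²) = √9523621 ≈ 3086, ∠ = arctan(3086/15) ≈ 89.72°
zero (s+40): 40 + j3086 → |·| = √(40²+3086²) = √9524996 ≈ 3086.3, ∠ = arctan(3086/40) ≈ 89.26°
pole (s+10): 10 + j3086 → |·| = √(10²+3086²) = √9523496 ≈ 3086, ∠ = arctan(3086/10) ≈ 89.81°
pole (s+985): 985 + j3086 → |·| = √(985²+3086²) = √10493621 ≈ 3239.4, ∠ = arctan(3086/985) ≈ 72.30°
pole (s+2000): 2000 + j3086 → |·| = √(2000²+3086²) = √13523396 ≈ 3677.4, ∠ = arctan(3086/2000) ≈ 57.05°
|H| = 500 · 9.5243e+06 / 3.6762e+10 ≈ 0.12954
Gain = 20 log₁₀(0.12954) ≈ -17.75 dB
∠H = 178.98° − 219.16° = -40.18°

-17.8 dB, -40.2°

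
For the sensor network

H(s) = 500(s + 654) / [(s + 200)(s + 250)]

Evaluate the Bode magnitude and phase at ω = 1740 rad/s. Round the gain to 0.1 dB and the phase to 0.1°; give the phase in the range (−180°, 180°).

At s = jω = j1740:
zero (s+654): 654 + j1740 → |·| = √(654²+1740²) = √3455316 ≈ 1858.8, ∠ = arctan(1740/654) ≈ 69.40°
pole (s+200): 200 + j1740 → |·| = √(200²+1740²) = √3067600 ≈ 1751.5, ∠ = arctan(1740/200) ≈ 83.44°
pole (s+250): 250 + j1740 → |·| = √(250²+1740²) = √3090100 ≈ 1757.9, ∠ = arctan(1740/250) ≈ 81.82°
|H| = 500 · 1858.8 / 3.079e+06 ≈ 0.30185
Gain = 20 log₁₀(0.30185) ≈ -10.40 dB
∠H = 69.40° − 165.26° = -95.86°

-10.4 dB, -95.9°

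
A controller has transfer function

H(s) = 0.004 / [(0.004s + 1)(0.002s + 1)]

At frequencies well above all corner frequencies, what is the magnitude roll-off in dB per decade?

Each pole contributes −20 dB/decade at high frequency; each zero contributes +20 dB/decade.
Net: 0 zero(s) − 2 pole(s) → -40 dB/decade.

-40 dB/decade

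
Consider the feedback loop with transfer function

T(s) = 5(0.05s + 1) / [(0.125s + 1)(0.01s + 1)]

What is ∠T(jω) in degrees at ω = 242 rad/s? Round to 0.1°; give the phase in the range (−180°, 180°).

At ω = 242 rad/s:
zero (1 + j242·0.05) = 1 + j12.1 → |·| ≈ 12.141, ∠ ≈ 85.28°
pole (1 + j242·0.125) = 1 + j30.25 → |·| ≈ 30.267, ∠ ≈ 88.11°
pole (1 + j242·0.01) = 1 + j2.42 → |·| ≈ 2.6185, ∠ ≈ 67.55°
∠T = (85.28°) − (88.11° + 67.55°) = -70.38°

-70.4°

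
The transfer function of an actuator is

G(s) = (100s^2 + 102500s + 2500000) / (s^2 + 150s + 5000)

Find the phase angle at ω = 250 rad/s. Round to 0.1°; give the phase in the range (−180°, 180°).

-48.6°

Substitute s = j250:
Numerator: 100(j250)^2 + 102500(j250) + 2500000 = -3750000 + j25625000
Denominator: (j250)^2 + 150(j250) + 5000 = -57500 + j37500
|N| = √(3750000² + 25625000²) ≈ 2.5898e+07, ∠N ≈ 98.33°
|D| = √(57500² + 37500²) ≈ 68648, ∠D ≈ 146.89°
∠G = 98.33° − 146.89° = -48.56°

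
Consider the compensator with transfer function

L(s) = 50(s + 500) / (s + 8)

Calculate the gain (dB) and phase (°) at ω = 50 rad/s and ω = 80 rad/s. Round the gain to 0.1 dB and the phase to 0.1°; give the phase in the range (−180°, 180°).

ω = 50: 53.9 dB, -75.2°; ω = 80: 50.0 dB, -75.2°

At s = jω = j50:
zero (s+500): 500 + j50 → |·| = √(500²+50²) = √252500 ≈ 502.49, ∠ = arctan(50/500) ≈ 5.71°
pole (s+8): 8 + j50 → |·| = √(8²+50²) = √2564 ≈ 50.636, ∠ = arctan(50/8) ≈ 80.91°
|L| = 50 · 502.49 / 50.636 ≈ 496.18
Gain = 20 log₁₀(496.18) ≈ 53.91 dB
∠L = 5.71° − 80.91° = -75.20°

At s = jω = j80:
zero (s+500): 500 + j80 → |·| = √(500²+80²) = √256400 ≈ 506.36, ∠ = arctan(80/500) ≈ 9.09°
pole (s+8): 8 + j80 → |·| = √(8²+80²) = √6464 ≈ 80.399, ∠ = arctan(80/8) ≈ 84.29°
|L| = 50 · 506.36 / 80.399 ≈ 314.9
Gain = 20 log₁₀(314.9) ≈ 49.96 dB
∠L = 9.09° − 84.29° = -75.20°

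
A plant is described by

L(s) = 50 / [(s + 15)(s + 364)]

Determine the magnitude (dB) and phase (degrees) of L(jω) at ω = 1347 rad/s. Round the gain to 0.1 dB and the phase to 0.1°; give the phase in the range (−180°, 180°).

At s = jω = j1347:
pole (s+15): 15 + j1347 → |·| = √(15²+1347²) = √1814634 ≈ 1347.1, ∠ = arctan(1347/15) ≈ 89.36°
pole (s+364): 364 + j1347 → |·| = √(364²+1347²) = √1946905 ≈ 1395.3, ∠ = arctan(1347/364) ≈ 74.88°
|L| = 50 / 1.8796e+06 ≈ 2.6601e-05
Gain = 20 log₁₀(2.6601e-05) ≈ -91.50 dB
∠L = 0.00° − 164.24° = -164.24°

-91.5 dB, -164.2°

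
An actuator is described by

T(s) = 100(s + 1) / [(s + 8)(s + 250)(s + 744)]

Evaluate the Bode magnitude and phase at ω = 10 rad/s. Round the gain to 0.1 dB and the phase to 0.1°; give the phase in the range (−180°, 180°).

At s = jω = j10:
zero (s+1): 1 + j10 → |·| = √(1²+10²) = √101 ≈ 10.05, ∠ = arctan(10/1) ≈ 84.29°
pole (s+8): 8 + j10 → |·| = √(8²+10²) = √164 ≈ 12.806, ∠ = arctan(10/8) ≈ 51.34°
pole (s+250): 250 + j10 → |·| = √(250²+10²) = √62600 ≈ 250.2, ∠ = arctan(10/250) ≈ 2.29°
pole (s+744): 744 + j10 → |·| = √(744²+10²) = √553636 ≈ 744.07, ∠ = arctan(10/744) ≈ 0.77°
|T| = 100 · 10.05 / 2.384e+06 ≈ 0.00042156
Gain = 20 log₁₀(0.00042156) ≈ -67.50 dB
∠T = 84.29° − 54.40° = 29.89°

-67.5 dB, 29.9°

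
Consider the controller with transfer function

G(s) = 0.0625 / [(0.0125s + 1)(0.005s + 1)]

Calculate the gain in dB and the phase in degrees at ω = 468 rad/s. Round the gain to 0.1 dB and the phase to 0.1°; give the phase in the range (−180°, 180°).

-47.7 dB, -147.2°

At ω = 468 rad/s:
pole (1 + j468·0.0125) = 1 + j5.85 → |·| ≈ 5.9349, ∠ ≈ 80.30°
pole (1 + j468·0.005) = 1 + j2.34 → |·| ≈ 2.5447, ∠ ≈ 66.86°
|G| = 0.0625 · 1 / (5.9349 · 2.5447) ≈ 0.0041384
Gain = 20 log₁₀(0.0041384) ≈ -47.66 dB
∠G = (0°) − (80.30° + 66.86°) = -147.16°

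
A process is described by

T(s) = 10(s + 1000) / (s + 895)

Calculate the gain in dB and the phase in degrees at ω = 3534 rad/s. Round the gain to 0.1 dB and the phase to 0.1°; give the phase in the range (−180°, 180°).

At s = jω = j3534:
zero (s+1000): 1000 + j3534 → |·| = √(1000²+3534²) = √13489156 ≈ 3672.8, ∠ = arctan(3534/1000) ≈ 74.20°
pole (s+895): 895 + j3534 → |·| = √(895²+3534²) = √13290181 ≈ 3645.6, ∠ = arctan(3534/895) ≈ 75.79°
|T| = 10 · 3672.8 / 3645.6 ≈ 10.075
Gain = 20 log₁₀(10.075) ≈ 20.06 dB
∠T = 74.20° − 75.79° = -1.59°

20.1 dB, -1.6°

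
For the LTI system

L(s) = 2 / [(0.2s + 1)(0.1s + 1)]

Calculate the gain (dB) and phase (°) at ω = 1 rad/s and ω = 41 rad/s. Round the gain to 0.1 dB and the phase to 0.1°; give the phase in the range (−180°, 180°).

ω = 1: 5.8 dB, -17.0°; ω = 41: -24.8 dB, -159.3°

At ω = 1 rad/s:
pole (1 + j1·0.2) = 1 + j0.2 → |·| ≈ 1.0198, ∠ ≈ 11.31°
pole (1 + j1·0.1) = 1 + j0.1 → |·| ≈ 1.005, ∠ ≈ 5.71°
|L| = 2 · 1 / (1.0198 · 1.005) ≈ 1.9514
Gain = 20 log₁₀(1.9514) ≈ 5.81 dB
∠L = (0°) − (11.31° + 5.71°) = -17.02°

At ω = 41 rad/s:
pole (1 + j41·0.2) = 1 + j8.2 → |·| ≈ 8.2608, ∠ ≈ 83.05°
pole (1 + j41·0.1) = 1 + j4.1 → |·| ≈ 4.2202, ∠ ≈ 76.29°
|L| = 2 · 1 / (8.2608 · 4.2202) ≈ 0.057369
Gain = 20 log₁₀(0.057369) ≈ -24.83 dB
∠L = (0°) − (83.05° + 76.29°) = -159.34°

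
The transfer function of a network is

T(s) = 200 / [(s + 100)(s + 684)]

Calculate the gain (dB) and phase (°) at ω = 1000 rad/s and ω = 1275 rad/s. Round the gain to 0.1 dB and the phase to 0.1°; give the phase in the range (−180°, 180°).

At s = jω = j1000:
pole (s+100): 100 + j1000 → |·| = √(100²+1000²) = √1010000 ≈ 1005, ∠ = arctan(1000/100) ≈ 84.29°
pole (s+684): 684 + j1000 → |·| = √(684²+1000²) = √1467856 ≈ 1211.6, ∠ = arctan(1000/684) ≈ 55.63°
|T| = 200 / 1.2177e+06 ≈ 0.00016424
Gain = 20 log₁₀(0.00016424) ≈ -75.69 dB
∠T = 0.00° − 139.92° = -139.92°

At s = jω = j1275:
pole (s+100): 100 + j1275 → |·| = √(100²+1275²) = √1635625 ≈ 1278.9, ∠ = arctan(1275/100) ≈ 85.52°
pole (s+684): 684 + j1275 → |·| = √(684²+1275²) = √2093481 ≈ 1446.9, ∠ = arctan(1275/684) ≈ 61.79°
|T| = 200 / 1.8504e+06 ≈ 0.00010808
Gain = 20 log₁₀(0.00010808) ≈ -79.33 dB
∠T = 0.00° − 147.31° = -147.31°

ω = 1000: -75.7 dB, -139.9°; ω = 1275: -79.3 dB, -147.3°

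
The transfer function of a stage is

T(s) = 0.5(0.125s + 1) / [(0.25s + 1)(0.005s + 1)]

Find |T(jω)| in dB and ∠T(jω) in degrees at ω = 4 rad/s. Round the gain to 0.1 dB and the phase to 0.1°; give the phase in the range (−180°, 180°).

-8.1 dB, -19.6°

At ω = 4 rad/s:
zero (1 + j4·0.125) = 1 + j0.5 → |·| ≈ 1.118, ∠ ≈ 26.57°
pole (1 + j4·0.25) = 1 + j1 → |·| ≈ 1.4142, ∠ ≈ 45.00°
pole (1 + j4·0.005) = 1 + j0.02 → |·| ≈ 1.0002, ∠ ≈ 1.15°
|T| = 0.5 · 1.118 / (1.4142 · 1.0002) ≈ 0.3952
Gain = 20 log₁₀(0.3952) ≈ -8.06 dB
∠T = (26.57°) − (45.00° + 1.15°) = -19.58°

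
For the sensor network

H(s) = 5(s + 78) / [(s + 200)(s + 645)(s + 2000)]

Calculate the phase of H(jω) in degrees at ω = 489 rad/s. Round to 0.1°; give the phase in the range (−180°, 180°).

-37.7°

At s = jω = j489:
zero (s+78): 78 + j489 → |·| = √(78²+489²) = √245205 ≈ 495.18, ∠ = arctan(489/78) ≈ 80.94°
pole (s+200): 200 + j489 → |·| = √(200²+489²) = √279121 ≈ 528.32, ∠ = arctan(489/200) ≈ 67.76°
pole (s+645): 645 + j489 → |·| = √(645²+489²) = √655146 ≈ 809.41, ∠ = arctan(489/645) ≈ 37.17°
pole (s+2000): 2000 + j489 → |·| = √(2000²+489²) = √4239121 ≈ 2058.9, ∠ = arctan(489/2000) ≈ 13.74°
∠H = 80.94° − 118.67° = -37.73°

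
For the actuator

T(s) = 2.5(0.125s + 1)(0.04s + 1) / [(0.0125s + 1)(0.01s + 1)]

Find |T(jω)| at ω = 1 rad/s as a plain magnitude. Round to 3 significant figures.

At ω = 1 rad/s:
zero (1 + j1·0.125) = 1 + j0.125 → |·| ≈ 1.0078, ∠ ≈ 7.13°
zero (1 + j1·0.04) = 1 + j0.04 → |·| ≈ 1.0008, ∠ ≈ 2.29°
pole (1 + j1·0.0125) = 1 + j0.0125 → |·| ≈ 1.0001, ∠ ≈ 0.72°
pole (1 + j1·0.01) = 1 + j0.01 → |·| ≈ 1, ∠ ≈ 0.57°
|T| = 2.5 · 1.0078 · 1.0008 / (1.0001 · 1) ≈ 2.5213

2.52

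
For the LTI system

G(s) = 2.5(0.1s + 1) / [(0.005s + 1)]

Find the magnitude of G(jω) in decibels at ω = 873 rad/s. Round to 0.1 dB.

At ω = 873 rad/s:
zero (1 + j873·0.1) = 1 + j87.3 → |·| ≈ 87.306, ∠ ≈ 89.34°
pole (1 + j873·0.005) = 1 + j4.365 → |·| ≈ 4.4781, ∠ ≈ 77.10°
|G| = 2.5 · 87.306 / (4.4781) ≈ 48.741
Gain = 20 log₁₀(48.741) ≈ 33.76 dB

33.8 dB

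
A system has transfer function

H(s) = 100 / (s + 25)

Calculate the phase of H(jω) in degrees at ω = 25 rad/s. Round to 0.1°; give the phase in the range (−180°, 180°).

-45.0°

Substitute s = j25:
Numerator: 100 = 100 + j0
Denominator: (j25) + 25 = 25 + j25
|N| = √(100² + 0²) ≈ 100, ∠N ≈ 0.00°
|D| = √(25² + 25²) ≈ 35.355, ∠D ≈ 45.00°
∠H = 0.00° − 45.00° = -45.00°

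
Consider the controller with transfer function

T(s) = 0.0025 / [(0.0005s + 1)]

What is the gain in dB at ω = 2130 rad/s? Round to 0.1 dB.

At ω = 2130 rad/s:
pole (1 + j2130·0.0005) = 1 + j1.065 → |·| ≈ 1.4609, ∠ ≈ 46.80°
|T| = 0.0025 · 1 / (1.4609) ≈ 0.0017113
Gain = 20 log₁₀(0.0017113) ≈ -55.33 dB

-55.3 dB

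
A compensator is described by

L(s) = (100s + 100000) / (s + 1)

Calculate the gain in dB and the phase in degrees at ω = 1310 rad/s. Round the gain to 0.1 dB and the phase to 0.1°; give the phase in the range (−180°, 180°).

Substitute s = j1310:
Numerator: 100(j1310) + 100000 = 100000 + j131000
Denominator: (j1310) + 1 = 1 + j1310
|N| = √(100000² + 131000²) ≈ 1.6481e+05, ∠N ≈ 52.64°
|D| = √(1² + 1310²) ≈ 1310, ∠D ≈ 89.96°
|L| = 1.6481e+05 / 1310 ≈ 125.81
Gain = 20 log₁₀(125.81) ≈ 41.99 dB
∠L = 52.64° − 89.96° = -37.32°

42.0 dB, -37.3°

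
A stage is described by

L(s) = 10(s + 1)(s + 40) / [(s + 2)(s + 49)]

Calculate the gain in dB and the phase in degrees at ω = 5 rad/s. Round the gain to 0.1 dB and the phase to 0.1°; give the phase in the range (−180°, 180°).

At s = jω = j5:
zero (s+1): 1 + j5 → |·| = √(1²+5²) = √26 ≈ 5.099, ∠ = arctan(5/1) ≈ 78.69°
zero (s+40): 40 + j5 → |·| = √(40²+5²) = √1625 ≈ 40.311, ∠ = arctan(5/40) ≈ 7.13°
pole (s+2): 2 + j5 → |·| = √(2²+5²) = √29 ≈ 5.3852, ∠ = arctan(5/2) ≈ 68.20°
pole (s+49): 49 + j5 → |·| = √(49²+5²) = √2426 ≈ 49.254, ∠ = arctan(5/49) ≈ 5.83°
|L| = 10 · 205.55 / 265.24 ≈ 7.7496
Gain = 20 log₁₀(7.7496) ≈ 17.79 dB
∠L = 85.82° − 74.03° = 11.79°

17.8 dB, 11.8°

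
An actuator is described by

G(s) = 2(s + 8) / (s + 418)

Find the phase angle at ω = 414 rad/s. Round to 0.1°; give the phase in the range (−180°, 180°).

44.2°

At s = jω = j414:
zero (s+8): 8 + j414 → |·| = √(8²+414²) = √171460 ≈ 414.08, ∠ = arctan(414/8) ≈ 88.89°
pole (s+418): 418 + j414 → |·| = √(418²+414²) = √346120 ≈ 588.32, ∠ = arctan(414/418) ≈ 44.72°
∠G = 88.89° − 44.72° = 44.17°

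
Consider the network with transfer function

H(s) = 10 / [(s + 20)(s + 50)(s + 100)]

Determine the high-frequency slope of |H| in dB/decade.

Each pole contributes −20 dB/decade at high frequency; each zero contributes +20 dB/decade.
Net: 0 zero(s) − 3 pole(s) → -60 dB/decade.

-60 dB/decade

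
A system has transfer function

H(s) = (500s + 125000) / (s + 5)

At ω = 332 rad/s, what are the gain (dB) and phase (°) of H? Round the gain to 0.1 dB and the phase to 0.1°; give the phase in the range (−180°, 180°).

55.9 dB, -36.1°

Substitute s = j332:
Numerator: 500(j332) + 125000 = 125000 + j166000
Denominator: (j332) + 5 = 5 + j332
|N| = √(125000² + 166000²) ≈ 2.078e+05, ∠N ≈ 53.02°
|D| = √(5² + 332²) ≈ 332.04, ∠D ≈ 89.14°
|H| = 2.078e+05 / 332.04 ≈ 625.83
Gain = 20 log₁₀(625.83) ≈ 55.93 dB
∠H = 53.02° − 89.14° = -36.12°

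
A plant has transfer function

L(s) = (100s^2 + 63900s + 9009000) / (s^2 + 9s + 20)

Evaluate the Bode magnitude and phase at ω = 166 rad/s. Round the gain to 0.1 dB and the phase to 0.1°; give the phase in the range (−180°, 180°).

53.0 dB, -117.4°

Substitute s = j166:
Numerator: 100(j166)^2 + 63900(j166) + 9009000 = 6253400 + j10607400
Denominator: (j166)^2 + 9(j166) + 20 = -27536 + j1494
|N| = √(6253400² + 10607400²) ≈ 1.2313e+07, ∠N ≈ 59.48°
|D| = √(27536² + 1494²) ≈ 27576, ∠D ≈ 176.89°
|L| = 1.2313e+07 / 27576 ≈ 446.51
Gain = 20 log₁₀(446.51) ≈ 53.00 dB
∠L = 59.48° − 176.89° = -117.41°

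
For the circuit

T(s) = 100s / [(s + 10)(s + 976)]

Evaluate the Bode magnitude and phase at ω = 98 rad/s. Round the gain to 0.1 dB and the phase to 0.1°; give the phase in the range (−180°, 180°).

At s = jω = j98:
zero at origin: s = j98 → |·| = 98, ∠ = 90.00°
pole (s+10): 10 + j98 → |·| = √(10²+98²) = √9704 ≈ 98.509, ∠ = arctan(98/10) ≈ 84.17°
pole (s+976): 976 + j98 → |·| = √(976²+98²) = √962180 ≈ 980.91, ∠ = arctan(98/976) ≈ 5.73°
|T| = 100 · 98 / 96628 ≈ 0.10142
Gain = 20 log₁₀(0.10142) ≈ -19.88 dB
∠T = 90.00° − 89.90° = 0.10°

-19.9 dB, 0.1°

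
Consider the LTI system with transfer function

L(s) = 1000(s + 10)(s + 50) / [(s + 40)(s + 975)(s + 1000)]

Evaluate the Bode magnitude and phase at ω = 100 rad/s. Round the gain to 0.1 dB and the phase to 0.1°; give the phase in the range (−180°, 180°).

-19.5 dB, 68.0°

At s = jω = j100:
zero (s+10): 10 + j100 → |·| = √(10²+100²) = √10100 ≈ 100.5, ∠ = arctan(100/10) ≈ 84.29°
zero (s+50): 50 + j100 → |·| = √(50²+100²) = √12500 ≈ 111.8, ∠ = arctan(100/50) ≈ 63.43°
pole (s+40): 40 + j100 → |·| = √(40²+100²) = √11600 ≈ 107.7, ∠ = arctan(100/40) ≈ 68.20°
pole (s+975): 975 + j100 → |·| = √(975²+100²) = √960625 ≈ 980.11, ∠ = arctan(100/975) ≈ 5.86°
pole (s+1000): 1000 + j100 → |·| = √(1000²+100²) = √1010000 ≈ 1005, ∠ = arctan(100/1000) ≈ 5.71°
|L| = 1000 · 11236 / 1.0609e+08 ≈ 0.10591
Gain = 20 log₁₀(0.10591) ≈ -19.50 dB
∠L = 147.72° − 79.77° = 67.95°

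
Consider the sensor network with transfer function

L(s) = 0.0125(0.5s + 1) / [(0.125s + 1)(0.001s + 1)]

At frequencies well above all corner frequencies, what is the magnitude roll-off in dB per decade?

Each pole contributes −20 dB/decade at high frequency; each zero contributes +20 dB/decade.
Net: 1 zero(s) − 2 pole(s) → -20 dB/decade.

-20 dB/decade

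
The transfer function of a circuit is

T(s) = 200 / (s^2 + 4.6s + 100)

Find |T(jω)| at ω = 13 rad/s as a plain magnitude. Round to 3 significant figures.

2.19

At s = jω = j13:
quadratic: (j13)² + 4.6·j13 + 100 = -69 + j59.8 → |·| ≈ 91.307, ∠ ≈ 139.09°
|T| = 200 / 91.307 ≈ 2.1904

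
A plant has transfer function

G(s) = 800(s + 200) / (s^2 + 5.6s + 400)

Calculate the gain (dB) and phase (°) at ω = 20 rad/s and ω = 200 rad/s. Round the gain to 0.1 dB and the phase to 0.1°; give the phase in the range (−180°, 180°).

At s = jω = j20:
zero (s+200): 200 + j20 → |·| = √(200²+20²) = √40400 ≈ 201, ∠ = arctan(20/200) ≈ 5.71°
quadratic: (j20)² + 5.6·j20 + 400 = 0 + j112 → |·| ≈ 112, ∠ ≈ 90.00°
|G| = 800 · 201 / 112 ≈ 1435.7
Gain = 20 log₁₀(1435.7) ≈ 63.14 dB
∠G = 5.71° − 90.00° = -84.29°

At s = jω = j200:
zero (s+200): 200 + j200 → |·| = √(200²+200²) = √80000 ≈ 282.84, ∠ = arctan(200/200) ≈ 45.00°
quadratic: (j200)² + 5.6·j200 + 400 = -39600 + j1120 → |·| ≈ 39616, ∠ ≈ 178.38°
|G| = 800 · 282.84 / 39616 ≈ 5.7116
Gain = 20 log₁₀(5.7116) ≈ 15.14 dB
∠G = 45.00° − 178.38° = -133.38°

ω = 20: 63.1 dB, -84.3°; ω = 200: 15.1 dB, -133.4°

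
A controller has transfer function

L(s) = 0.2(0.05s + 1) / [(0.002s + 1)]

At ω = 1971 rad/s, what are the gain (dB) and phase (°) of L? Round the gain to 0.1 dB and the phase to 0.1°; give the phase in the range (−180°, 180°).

At ω = 1971 rad/s:
zero (1 + j1971·0.05) = 1 + j98.55 → |·| ≈ 98.555, ∠ ≈ 89.42°
pole (1 + j1971·0.002) = 1 + j3.942 → |·| ≈ 4.0669, ∠ ≈ 75.77°
|L| = 0.2 · 98.555 / (4.0669) ≈ 4.8467
Gain = 20 log₁₀(4.8467) ≈ 13.71 dB
∠L = (89.42°) − (75.77°) = 13.65°

13.7 dB, 13.7°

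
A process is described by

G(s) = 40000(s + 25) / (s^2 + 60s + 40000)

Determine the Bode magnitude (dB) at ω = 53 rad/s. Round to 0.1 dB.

36.0 dB

At s = jω = j53:
zero (s+25): 25 + j53 → |·| = √(25²+53²) = √3434 ≈ 58.6, ∠ = arctan(53/25) ≈ 64.75°
quadratic: (j53)² + 60·j53 + 40000 = 37191 + j3180 → |·| ≈ 37327, ∠ ≈ 4.89°
|G| = 40000 · 58.6 / 37327 ≈ 62.796
Gain = 20 log₁₀(62.796) ≈ 35.96 dB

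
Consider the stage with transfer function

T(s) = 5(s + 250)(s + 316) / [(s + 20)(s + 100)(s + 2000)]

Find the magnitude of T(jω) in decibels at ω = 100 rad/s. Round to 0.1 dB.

-36.2 dB

At s = jω = j100:
zero (s+250): 250 + j100 → |·| = √(250²+100²) = √72500 ≈ 269.26, ∠ = arctan(100/250) ≈ 21.80°
zero (s+316): 316 + j100 → |·| = √(316²+100²) = √109856 ≈ 331.45, ∠ = arctan(100/316) ≈ 17.56°
pole (s+20): 20 + j100 → |·| = √(20²+100²) = √10400 ≈ 101.98, ∠ = arctan(100/20) ≈ 78.69°
pole (s+100): 100 + j100 → |·| = √(100²+100²) = √20000 ≈ 141.42, ∠ = arctan(100/100) ≈ 45.00°
pole (s+2000): 2000 + j100 → |·| = √(2000²+100²) = √4010000 ≈ 2002.5, ∠ = arctan(100/2000) ≈ 2.86°
|T| = 5 · 89246 / 2.888e+07 ≈ 0.015451
Gain = 20 log₁₀(0.015451) ≈ -36.22 dB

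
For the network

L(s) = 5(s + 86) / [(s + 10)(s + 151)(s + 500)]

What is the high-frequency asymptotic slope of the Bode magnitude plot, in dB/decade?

Each pole contributes −20 dB/decade at high frequency; each zero contributes +20 dB/decade.
Net: 1 zero(s) − 3 pole(s) → -40 dB/decade.

-40 dB/decade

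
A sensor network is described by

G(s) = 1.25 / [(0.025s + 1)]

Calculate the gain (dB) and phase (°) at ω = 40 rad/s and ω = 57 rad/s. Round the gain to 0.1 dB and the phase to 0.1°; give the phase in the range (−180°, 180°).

At ω = 40 rad/s:
pole (1 + j40·0.025) = 1 + j1 → |·| ≈ 1.4142, ∠ ≈ 45.00°
|G| = 1.25 · 1 / (1.4142) ≈ 0.88389
Gain = 20 log₁₀(0.88389) ≈ -1.07 dB
∠G = (0°) − (45.00°) = -45.00°

At ω = 57 rad/s:
pole (1 + j57·0.025) = 1 + j1.425 → |·| ≈ 1.7409, ∠ ≈ 54.94°
|G| = 1.25 · 1 / (1.7409) ≈ 0.71802
Gain = 20 log₁₀(0.71802) ≈ -2.88 dB
∠G = (0°) − (54.94°) = -54.94°

ω = 40: -1.1 dB, -45.0°; ω = 57: -2.9 dB, -54.9°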